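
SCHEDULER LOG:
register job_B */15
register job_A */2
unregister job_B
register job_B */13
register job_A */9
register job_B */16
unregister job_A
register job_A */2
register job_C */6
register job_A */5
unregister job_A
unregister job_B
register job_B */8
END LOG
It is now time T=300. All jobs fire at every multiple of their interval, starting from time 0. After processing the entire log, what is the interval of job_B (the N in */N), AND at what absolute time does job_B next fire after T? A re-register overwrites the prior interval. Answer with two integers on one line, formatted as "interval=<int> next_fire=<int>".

Op 1: register job_B */15 -> active={job_B:*/15}
Op 2: register job_A */2 -> active={job_A:*/2, job_B:*/15}
Op 3: unregister job_B -> active={job_A:*/2}
Op 4: register job_B */13 -> active={job_A:*/2, job_B:*/13}
Op 5: register job_A */9 -> active={job_A:*/9, job_B:*/13}
Op 6: register job_B */16 -> active={job_A:*/9, job_B:*/16}
Op 7: unregister job_A -> active={job_B:*/16}
Op 8: register job_A */2 -> active={job_A:*/2, job_B:*/16}
Op 9: register job_C */6 -> active={job_A:*/2, job_B:*/16, job_C:*/6}
Op 10: register job_A */5 -> active={job_A:*/5, job_B:*/16, job_C:*/6}
Op 11: unregister job_A -> active={job_B:*/16, job_C:*/6}
Op 12: unregister job_B -> active={job_C:*/6}
Op 13: register job_B */8 -> active={job_B:*/8, job_C:*/6}
Final interval of job_B = 8
Next fire of job_B after T=300: (300//8+1)*8 = 304

Answer: interval=8 next_fire=304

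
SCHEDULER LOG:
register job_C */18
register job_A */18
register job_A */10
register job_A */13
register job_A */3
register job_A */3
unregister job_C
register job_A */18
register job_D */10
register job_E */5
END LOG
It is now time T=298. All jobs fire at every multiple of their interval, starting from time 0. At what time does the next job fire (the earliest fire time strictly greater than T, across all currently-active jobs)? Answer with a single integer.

Op 1: register job_C */18 -> active={job_C:*/18}
Op 2: register job_A */18 -> active={job_A:*/18, job_C:*/18}
Op 3: register job_A */10 -> active={job_A:*/10, job_C:*/18}
Op 4: register job_A */13 -> active={job_A:*/13, job_C:*/18}
Op 5: register job_A */3 -> active={job_A:*/3, job_C:*/18}
Op 6: register job_A */3 -> active={job_A:*/3, job_C:*/18}
Op 7: unregister job_C -> active={job_A:*/3}
Op 8: register job_A */18 -> active={job_A:*/18}
Op 9: register job_D */10 -> active={job_A:*/18, job_D:*/10}
Op 10: register job_E */5 -> active={job_A:*/18, job_D:*/10, job_E:*/5}
  job_A: interval 18, next fire after T=298 is 306
  job_D: interval 10, next fire after T=298 is 300
  job_E: interval 5, next fire after T=298 is 300
Earliest fire time = 300 (job job_D)

Answer: 300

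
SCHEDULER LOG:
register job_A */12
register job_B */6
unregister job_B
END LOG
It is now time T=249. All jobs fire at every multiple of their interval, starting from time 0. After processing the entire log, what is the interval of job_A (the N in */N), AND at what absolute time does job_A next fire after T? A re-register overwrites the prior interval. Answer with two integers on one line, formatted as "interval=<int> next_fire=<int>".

Op 1: register job_A */12 -> active={job_A:*/12}
Op 2: register job_B */6 -> active={job_A:*/12, job_B:*/6}
Op 3: unregister job_B -> active={job_A:*/12}
Final interval of job_A = 12
Next fire of job_A after T=249: (249//12+1)*12 = 252

Answer: interval=12 next_fire=252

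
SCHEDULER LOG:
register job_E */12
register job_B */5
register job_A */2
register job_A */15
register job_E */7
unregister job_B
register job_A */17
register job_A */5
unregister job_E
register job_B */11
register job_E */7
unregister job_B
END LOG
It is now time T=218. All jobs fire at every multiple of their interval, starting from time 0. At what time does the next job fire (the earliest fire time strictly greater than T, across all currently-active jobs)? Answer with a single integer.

Answer: 220

Derivation:
Op 1: register job_E */12 -> active={job_E:*/12}
Op 2: register job_B */5 -> active={job_B:*/5, job_E:*/12}
Op 3: register job_A */2 -> active={job_A:*/2, job_B:*/5, job_E:*/12}
Op 4: register job_A */15 -> active={job_A:*/15, job_B:*/5, job_E:*/12}
Op 5: register job_E */7 -> active={job_A:*/15, job_B:*/5, job_E:*/7}
Op 6: unregister job_B -> active={job_A:*/15, job_E:*/7}
Op 7: register job_A */17 -> active={job_A:*/17, job_E:*/7}
Op 8: register job_A */5 -> active={job_A:*/5, job_E:*/7}
Op 9: unregister job_E -> active={job_A:*/5}
Op 10: register job_B */11 -> active={job_A:*/5, job_B:*/11}
Op 11: register job_E */7 -> active={job_A:*/5, job_B:*/11, job_E:*/7}
Op 12: unregister job_B -> active={job_A:*/5, job_E:*/7}
  job_A: interval 5, next fire after T=218 is 220
  job_E: interval 7, next fire after T=218 is 224
Earliest fire time = 220 (job job_A)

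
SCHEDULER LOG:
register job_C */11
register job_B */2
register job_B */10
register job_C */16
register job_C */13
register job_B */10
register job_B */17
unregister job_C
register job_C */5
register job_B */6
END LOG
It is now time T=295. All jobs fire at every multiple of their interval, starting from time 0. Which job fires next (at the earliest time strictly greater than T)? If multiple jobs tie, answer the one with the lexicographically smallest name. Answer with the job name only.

Op 1: register job_C */11 -> active={job_C:*/11}
Op 2: register job_B */2 -> active={job_B:*/2, job_C:*/11}
Op 3: register job_B */10 -> active={job_B:*/10, job_C:*/11}
Op 4: register job_C */16 -> active={job_B:*/10, job_C:*/16}
Op 5: register job_C */13 -> active={job_B:*/10, job_C:*/13}
Op 6: register job_B */10 -> active={job_B:*/10, job_C:*/13}
Op 7: register job_B */17 -> active={job_B:*/17, job_C:*/13}
Op 8: unregister job_C -> active={job_B:*/17}
Op 9: register job_C */5 -> active={job_B:*/17, job_C:*/5}
Op 10: register job_B */6 -> active={job_B:*/6, job_C:*/5}
  job_B: interval 6, next fire after T=295 is 300
  job_C: interval 5, next fire after T=295 is 300
Earliest = 300, winner (lex tiebreak) = job_B

Answer: job_B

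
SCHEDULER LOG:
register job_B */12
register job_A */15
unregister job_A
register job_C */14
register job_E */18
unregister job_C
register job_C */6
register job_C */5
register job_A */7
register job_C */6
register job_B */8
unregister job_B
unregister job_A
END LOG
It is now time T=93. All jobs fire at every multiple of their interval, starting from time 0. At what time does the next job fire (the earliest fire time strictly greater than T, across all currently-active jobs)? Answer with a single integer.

Answer: 96

Derivation:
Op 1: register job_B */12 -> active={job_B:*/12}
Op 2: register job_A */15 -> active={job_A:*/15, job_B:*/12}
Op 3: unregister job_A -> active={job_B:*/12}
Op 4: register job_C */14 -> active={job_B:*/12, job_C:*/14}
Op 5: register job_E */18 -> active={job_B:*/12, job_C:*/14, job_E:*/18}
Op 6: unregister job_C -> active={job_B:*/12, job_E:*/18}
Op 7: register job_C */6 -> active={job_B:*/12, job_C:*/6, job_E:*/18}
Op 8: register job_C */5 -> active={job_B:*/12, job_C:*/5, job_E:*/18}
Op 9: register job_A */7 -> active={job_A:*/7, job_B:*/12, job_C:*/5, job_E:*/18}
Op 10: register job_C */6 -> active={job_A:*/7, job_B:*/12, job_C:*/6, job_E:*/18}
Op 11: register job_B */8 -> active={job_A:*/7, job_B:*/8, job_C:*/6, job_E:*/18}
Op 12: unregister job_B -> active={job_A:*/7, job_C:*/6, job_E:*/18}
Op 13: unregister job_A -> active={job_C:*/6, job_E:*/18}
  job_C: interval 6, next fire after T=93 is 96
  job_E: interval 18, next fire after T=93 is 108
Earliest fire time = 96 (job job_C)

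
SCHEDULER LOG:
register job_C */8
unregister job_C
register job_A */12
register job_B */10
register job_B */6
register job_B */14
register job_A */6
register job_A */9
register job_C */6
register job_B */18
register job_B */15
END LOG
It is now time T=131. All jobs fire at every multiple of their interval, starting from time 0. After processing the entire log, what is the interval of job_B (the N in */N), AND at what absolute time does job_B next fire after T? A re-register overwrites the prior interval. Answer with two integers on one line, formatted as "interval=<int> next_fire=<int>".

Op 1: register job_C */8 -> active={job_C:*/8}
Op 2: unregister job_C -> active={}
Op 3: register job_A */12 -> active={job_A:*/12}
Op 4: register job_B */10 -> active={job_A:*/12, job_B:*/10}
Op 5: register job_B */6 -> active={job_A:*/12, job_B:*/6}
Op 6: register job_B */14 -> active={job_A:*/12, job_B:*/14}
Op 7: register job_A */6 -> active={job_A:*/6, job_B:*/14}
Op 8: register job_A */9 -> active={job_A:*/9, job_B:*/14}
Op 9: register job_C */6 -> active={job_A:*/9, job_B:*/14, job_C:*/6}
Op 10: register job_B */18 -> active={job_A:*/9, job_B:*/18, job_C:*/6}
Op 11: register job_B */15 -> active={job_A:*/9, job_B:*/15, job_C:*/6}
Final interval of job_B = 15
Next fire of job_B after T=131: (131//15+1)*15 = 135

Answer: interval=15 next_fire=135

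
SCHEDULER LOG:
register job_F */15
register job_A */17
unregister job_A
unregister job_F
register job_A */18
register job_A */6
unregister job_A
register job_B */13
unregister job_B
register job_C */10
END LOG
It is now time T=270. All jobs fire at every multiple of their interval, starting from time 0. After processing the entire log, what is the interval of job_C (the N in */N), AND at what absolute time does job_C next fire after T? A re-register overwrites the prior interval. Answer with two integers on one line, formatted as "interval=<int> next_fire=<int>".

Answer: interval=10 next_fire=280

Derivation:
Op 1: register job_F */15 -> active={job_F:*/15}
Op 2: register job_A */17 -> active={job_A:*/17, job_F:*/15}
Op 3: unregister job_A -> active={job_F:*/15}
Op 4: unregister job_F -> active={}
Op 5: register job_A */18 -> active={job_A:*/18}
Op 6: register job_A */6 -> active={job_A:*/6}
Op 7: unregister job_A -> active={}
Op 8: register job_B */13 -> active={job_B:*/13}
Op 9: unregister job_B -> active={}
Op 10: register job_C */10 -> active={job_C:*/10}
Final interval of job_C = 10
Next fire of job_C after T=270: (270//10+1)*10 = 280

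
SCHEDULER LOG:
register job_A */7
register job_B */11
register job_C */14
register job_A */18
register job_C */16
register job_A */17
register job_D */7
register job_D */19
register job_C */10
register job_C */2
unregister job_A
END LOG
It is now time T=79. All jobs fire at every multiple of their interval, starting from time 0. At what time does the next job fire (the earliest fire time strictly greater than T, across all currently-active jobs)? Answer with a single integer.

Op 1: register job_A */7 -> active={job_A:*/7}
Op 2: register job_B */11 -> active={job_A:*/7, job_B:*/11}
Op 3: register job_C */14 -> active={job_A:*/7, job_B:*/11, job_C:*/14}
Op 4: register job_A */18 -> active={job_A:*/18, job_B:*/11, job_C:*/14}
Op 5: register job_C */16 -> active={job_A:*/18, job_B:*/11, job_C:*/16}
Op 6: register job_A */17 -> active={job_A:*/17, job_B:*/11, job_C:*/16}
Op 7: register job_D */7 -> active={job_A:*/17, job_B:*/11, job_C:*/16, job_D:*/7}
Op 8: register job_D */19 -> active={job_A:*/17, job_B:*/11, job_C:*/16, job_D:*/19}
Op 9: register job_C */10 -> active={job_A:*/17, job_B:*/11, job_C:*/10, job_D:*/19}
Op 10: register job_C */2 -> active={job_A:*/17, job_B:*/11, job_C:*/2, job_D:*/19}
Op 11: unregister job_A -> active={job_B:*/11, job_C:*/2, job_D:*/19}
  job_B: interval 11, next fire after T=79 is 88
  job_C: interval 2, next fire after T=79 is 80
  job_D: interval 19, next fire after T=79 is 95
Earliest fire time = 80 (job job_C)

Answer: 80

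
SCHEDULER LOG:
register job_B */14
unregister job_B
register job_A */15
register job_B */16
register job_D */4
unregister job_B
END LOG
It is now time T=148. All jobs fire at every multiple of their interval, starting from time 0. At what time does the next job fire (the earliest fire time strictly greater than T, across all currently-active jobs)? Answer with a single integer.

Answer: 150

Derivation:
Op 1: register job_B */14 -> active={job_B:*/14}
Op 2: unregister job_B -> active={}
Op 3: register job_A */15 -> active={job_A:*/15}
Op 4: register job_B */16 -> active={job_A:*/15, job_B:*/16}
Op 5: register job_D */4 -> active={job_A:*/15, job_B:*/16, job_D:*/4}
Op 6: unregister job_B -> active={job_A:*/15, job_D:*/4}
  job_A: interval 15, next fire after T=148 is 150
  job_D: interval 4, next fire after T=148 is 152
Earliest fire time = 150 (job job_A)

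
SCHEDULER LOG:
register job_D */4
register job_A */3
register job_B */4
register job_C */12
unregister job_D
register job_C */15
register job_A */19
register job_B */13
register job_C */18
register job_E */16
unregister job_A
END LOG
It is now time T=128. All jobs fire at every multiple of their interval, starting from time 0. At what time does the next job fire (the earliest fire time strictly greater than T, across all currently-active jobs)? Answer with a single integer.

Answer: 130

Derivation:
Op 1: register job_D */4 -> active={job_D:*/4}
Op 2: register job_A */3 -> active={job_A:*/3, job_D:*/4}
Op 3: register job_B */4 -> active={job_A:*/3, job_B:*/4, job_D:*/4}
Op 4: register job_C */12 -> active={job_A:*/3, job_B:*/4, job_C:*/12, job_D:*/4}
Op 5: unregister job_D -> active={job_A:*/3, job_B:*/4, job_C:*/12}
Op 6: register job_C */15 -> active={job_A:*/3, job_B:*/4, job_C:*/15}
Op 7: register job_A */19 -> active={job_A:*/19, job_B:*/4, job_C:*/15}
Op 8: register job_B */13 -> active={job_A:*/19, job_B:*/13, job_C:*/15}
Op 9: register job_C */18 -> active={job_A:*/19, job_B:*/13, job_C:*/18}
Op 10: register job_E */16 -> active={job_A:*/19, job_B:*/13, job_C:*/18, job_E:*/16}
Op 11: unregister job_A -> active={job_B:*/13, job_C:*/18, job_E:*/16}
  job_B: interval 13, next fire after T=128 is 130
  job_C: interval 18, next fire after T=128 is 144
  job_E: interval 16, next fire after T=128 is 144
Earliest fire time = 130 (job job_B)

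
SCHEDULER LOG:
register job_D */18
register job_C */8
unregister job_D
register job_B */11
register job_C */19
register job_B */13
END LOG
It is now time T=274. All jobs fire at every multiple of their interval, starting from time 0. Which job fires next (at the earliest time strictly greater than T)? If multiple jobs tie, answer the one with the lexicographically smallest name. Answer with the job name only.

Answer: job_C

Derivation:
Op 1: register job_D */18 -> active={job_D:*/18}
Op 2: register job_C */8 -> active={job_C:*/8, job_D:*/18}
Op 3: unregister job_D -> active={job_C:*/8}
Op 4: register job_B */11 -> active={job_B:*/11, job_C:*/8}
Op 5: register job_C */19 -> active={job_B:*/11, job_C:*/19}
Op 6: register job_B */13 -> active={job_B:*/13, job_C:*/19}
  job_B: interval 13, next fire after T=274 is 286
  job_C: interval 19, next fire after T=274 is 285
Earliest = 285, winner (lex tiebreak) = job_C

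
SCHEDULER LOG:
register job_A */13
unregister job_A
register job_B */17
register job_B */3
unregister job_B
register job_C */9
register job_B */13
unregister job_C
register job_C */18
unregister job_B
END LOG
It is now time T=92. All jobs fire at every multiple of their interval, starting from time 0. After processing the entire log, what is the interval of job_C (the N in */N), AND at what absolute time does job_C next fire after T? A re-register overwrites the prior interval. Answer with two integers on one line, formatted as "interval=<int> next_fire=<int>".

Answer: interval=18 next_fire=108

Derivation:
Op 1: register job_A */13 -> active={job_A:*/13}
Op 2: unregister job_A -> active={}
Op 3: register job_B */17 -> active={job_B:*/17}
Op 4: register job_B */3 -> active={job_B:*/3}
Op 5: unregister job_B -> active={}
Op 6: register job_C */9 -> active={job_C:*/9}
Op 7: register job_B */13 -> active={job_B:*/13, job_C:*/9}
Op 8: unregister job_C -> active={job_B:*/13}
Op 9: register job_C */18 -> active={job_B:*/13, job_C:*/18}
Op 10: unregister job_B -> active={job_C:*/18}
Final interval of job_C = 18
Next fire of job_C after T=92: (92//18+1)*18 = 108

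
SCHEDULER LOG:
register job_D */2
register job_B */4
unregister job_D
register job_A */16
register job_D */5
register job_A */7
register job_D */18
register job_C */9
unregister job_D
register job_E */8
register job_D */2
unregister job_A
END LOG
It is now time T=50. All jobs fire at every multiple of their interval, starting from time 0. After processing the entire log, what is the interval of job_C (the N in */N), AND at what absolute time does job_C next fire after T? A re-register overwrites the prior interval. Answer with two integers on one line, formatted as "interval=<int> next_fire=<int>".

Op 1: register job_D */2 -> active={job_D:*/2}
Op 2: register job_B */4 -> active={job_B:*/4, job_D:*/2}
Op 3: unregister job_D -> active={job_B:*/4}
Op 4: register job_A */16 -> active={job_A:*/16, job_B:*/4}
Op 5: register job_D */5 -> active={job_A:*/16, job_B:*/4, job_D:*/5}
Op 6: register job_A */7 -> active={job_A:*/7, job_B:*/4, job_D:*/5}
Op 7: register job_D */18 -> active={job_A:*/7, job_B:*/4, job_D:*/18}
Op 8: register job_C */9 -> active={job_A:*/7, job_B:*/4, job_C:*/9, job_D:*/18}
Op 9: unregister job_D -> active={job_A:*/7, job_B:*/4, job_C:*/9}
Op 10: register job_E */8 -> active={job_A:*/7, job_B:*/4, job_C:*/9, job_E:*/8}
Op 11: register job_D */2 -> active={job_A:*/7, job_B:*/4, job_C:*/9, job_D:*/2, job_E:*/8}
Op 12: unregister job_A -> active={job_B:*/4, job_C:*/9, job_D:*/2, job_E:*/8}
Final interval of job_C = 9
Next fire of job_C after T=50: (50//9+1)*9 = 54

Answer: interval=9 next_fire=54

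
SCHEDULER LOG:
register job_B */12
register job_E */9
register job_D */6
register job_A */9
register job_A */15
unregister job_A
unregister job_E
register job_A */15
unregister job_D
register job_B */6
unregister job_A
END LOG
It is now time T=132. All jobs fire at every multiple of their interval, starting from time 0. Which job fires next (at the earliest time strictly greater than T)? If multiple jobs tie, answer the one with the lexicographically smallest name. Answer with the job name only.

Answer: job_B

Derivation:
Op 1: register job_B */12 -> active={job_B:*/12}
Op 2: register job_E */9 -> active={job_B:*/12, job_E:*/9}
Op 3: register job_D */6 -> active={job_B:*/12, job_D:*/6, job_E:*/9}
Op 4: register job_A */9 -> active={job_A:*/9, job_B:*/12, job_D:*/6, job_E:*/9}
Op 5: register job_A */15 -> active={job_A:*/15, job_B:*/12, job_D:*/6, job_E:*/9}
Op 6: unregister job_A -> active={job_B:*/12, job_D:*/6, job_E:*/9}
Op 7: unregister job_E -> active={job_B:*/12, job_D:*/6}
Op 8: register job_A */15 -> active={job_A:*/15, job_B:*/12, job_D:*/6}
Op 9: unregister job_D -> active={job_A:*/15, job_B:*/12}
Op 10: register job_B */6 -> active={job_A:*/15, job_B:*/6}
Op 11: unregister job_A -> active={job_B:*/6}
  job_B: interval 6, next fire after T=132 is 138
Earliest = 138, winner (lex tiebreak) = job_B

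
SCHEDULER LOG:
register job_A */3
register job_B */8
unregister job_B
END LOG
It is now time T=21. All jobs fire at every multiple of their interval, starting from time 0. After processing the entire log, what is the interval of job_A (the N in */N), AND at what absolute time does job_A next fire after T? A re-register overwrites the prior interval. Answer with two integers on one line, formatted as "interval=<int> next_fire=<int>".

Answer: interval=3 next_fire=24

Derivation:
Op 1: register job_A */3 -> active={job_A:*/3}
Op 2: register job_B */8 -> active={job_A:*/3, job_B:*/8}
Op 3: unregister job_B -> active={job_A:*/3}
Final interval of job_A = 3
Next fire of job_A after T=21: (21//3+1)*3 = 24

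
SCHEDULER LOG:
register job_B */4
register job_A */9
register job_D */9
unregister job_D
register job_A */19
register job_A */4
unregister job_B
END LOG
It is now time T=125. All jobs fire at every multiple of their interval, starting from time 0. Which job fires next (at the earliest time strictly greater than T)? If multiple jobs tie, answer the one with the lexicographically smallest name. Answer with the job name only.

Op 1: register job_B */4 -> active={job_B:*/4}
Op 2: register job_A */9 -> active={job_A:*/9, job_B:*/4}
Op 3: register job_D */9 -> active={job_A:*/9, job_B:*/4, job_D:*/9}
Op 4: unregister job_D -> active={job_A:*/9, job_B:*/4}
Op 5: register job_A */19 -> active={job_A:*/19, job_B:*/4}
Op 6: register job_A */4 -> active={job_A:*/4, job_B:*/4}
Op 7: unregister job_B -> active={job_A:*/4}
  job_A: interval 4, next fire after T=125 is 128
Earliest = 128, winner (lex tiebreak) = job_A

Answer: job_A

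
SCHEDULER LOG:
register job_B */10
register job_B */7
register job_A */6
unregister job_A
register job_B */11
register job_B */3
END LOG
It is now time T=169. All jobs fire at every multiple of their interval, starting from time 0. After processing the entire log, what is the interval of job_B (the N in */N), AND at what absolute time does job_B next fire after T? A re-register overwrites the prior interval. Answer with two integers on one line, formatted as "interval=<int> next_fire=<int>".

Answer: interval=3 next_fire=171

Derivation:
Op 1: register job_B */10 -> active={job_B:*/10}
Op 2: register job_B */7 -> active={job_B:*/7}
Op 3: register job_A */6 -> active={job_A:*/6, job_B:*/7}
Op 4: unregister job_A -> active={job_B:*/7}
Op 5: register job_B */11 -> active={job_B:*/11}
Op 6: register job_B */3 -> active={job_B:*/3}
Final interval of job_B = 3
Next fire of job_B after T=169: (169//3+1)*3 = 171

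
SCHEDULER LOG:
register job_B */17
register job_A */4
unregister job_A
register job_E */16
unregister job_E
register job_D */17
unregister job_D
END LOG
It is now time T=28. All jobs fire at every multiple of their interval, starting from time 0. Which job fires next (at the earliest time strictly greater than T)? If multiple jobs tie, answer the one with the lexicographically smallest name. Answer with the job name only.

Op 1: register job_B */17 -> active={job_B:*/17}
Op 2: register job_A */4 -> active={job_A:*/4, job_B:*/17}
Op 3: unregister job_A -> active={job_B:*/17}
Op 4: register job_E */16 -> active={job_B:*/17, job_E:*/16}
Op 5: unregister job_E -> active={job_B:*/17}
Op 6: register job_D */17 -> active={job_B:*/17, job_D:*/17}
Op 7: unregister job_D -> active={job_B:*/17}
  job_B: interval 17, next fire after T=28 is 34
Earliest = 34, winner (lex tiebreak) = job_B

Answer: job_B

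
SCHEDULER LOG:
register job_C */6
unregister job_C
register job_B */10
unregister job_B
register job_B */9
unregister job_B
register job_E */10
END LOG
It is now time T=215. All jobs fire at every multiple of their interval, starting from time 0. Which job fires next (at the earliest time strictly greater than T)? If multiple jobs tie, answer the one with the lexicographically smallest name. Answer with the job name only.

Answer: job_E

Derivation:
Op 1: register job_C */6 -> active={job_C:*/6}
Op 2: unregister job_C -> active={}
Op 3: register job_B */10 -> active={job_B:*/10}
Op 4: unregister job_B -> active={}
Op 5: register job_B */9 -> active={job_B:*/9}
Op 6: unregister job_B -> active={}
Op 7: register job_E */10 -> active={job_E:*/10}
  job_E: interval 10, next fire after T=215 is 220
Earliest = 220, winner (lex tiebreak) = job_E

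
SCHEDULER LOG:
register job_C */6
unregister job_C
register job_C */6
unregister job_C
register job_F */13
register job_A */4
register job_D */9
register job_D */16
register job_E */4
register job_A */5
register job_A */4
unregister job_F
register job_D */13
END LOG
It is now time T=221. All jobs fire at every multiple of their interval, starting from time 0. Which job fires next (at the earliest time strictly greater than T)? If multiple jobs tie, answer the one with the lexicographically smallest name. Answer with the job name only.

Answer: job_A

Derivation:
Op 1: register job_C */6 -> active={job_C:*/6}
Op 2: unregister job_C -> active={}
Op 3: register job_C */6 -> active={job_C:*/6}
Op 4: unregister job_C -> active={}
Op 5: register job_F */13 -> active={job_F:*/13}
Op 6: register job_A */4 -> active={job_A:*/4, job_F:*/13}
Op 7: register job_D */9 -> active={job_A:*/4, job_D:*/9, job_F:*/13}
Op 8: register job_D */16 -> active={job_A:*/4, job_D:*/16, job_F:*/13}
Op 9: register job_E */4 -> active={job_A:*/4, job_D:*/16, job_E:*/4, job_F:*/13}
Op 10: register job_A */5 -> active={job_A:*/5, job_D:*/16, job_E:*/4, job_F:*/13}
Op 11: register job_A */4 -> active={job_A:*/4, job_D:*/16, job_E:*/4, job_F:*/13}
Op 12: unregister job_F -> active={job_A:*/4, job_D:*/16, job_E:*/4}
Op 13: register job_D */13 -> active={job_A:*/4, job_D:*/13, job_E:*/4}
  job_A: interval 4, next fire after T=221 is 224
  job_D: interval 13, next fire after T=221 is 234
  job_E: interval 4, next fire after T=221 is 224
Earliest = 224, winner (lex tiebreak) = job_A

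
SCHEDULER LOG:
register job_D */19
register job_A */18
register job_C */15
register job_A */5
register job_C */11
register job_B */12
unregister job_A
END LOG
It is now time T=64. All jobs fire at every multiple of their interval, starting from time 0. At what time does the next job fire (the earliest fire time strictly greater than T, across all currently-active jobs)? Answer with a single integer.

Op 1: register job_D */19 -> active={job_D:*/19}
Op 2: register job_A */18 -> active={job_A:*/18, job_D:*/19}
Op 3: register job_C */15 -> active={job_A:*/18, job_C:*/15, job_D:*/19}
Op 4: register job_A */5 -> active={job_A:*/5, job_C:*/15, job_D:*/19}
Op 5: register job_C */11 -> active={job_A:*/5, job_C:*/11, job_D:*/19}
Op 6: register job_B */12 -> active={job_A:*/5, job_B:*/12, job_C:*/11, job_D:*/19}
Op 7: unregister job_A -> active={job_B:*/12, job_C:*/11, job_D:*/19}
  job_B: interval 12, next fire after T=64 is 72
  job_C: interval 11, next fire after T=64 is 66
  job_D: interval 19, next fire after T=64 is 76
Earliest fire time = 66 (job job_C)

Answer: 66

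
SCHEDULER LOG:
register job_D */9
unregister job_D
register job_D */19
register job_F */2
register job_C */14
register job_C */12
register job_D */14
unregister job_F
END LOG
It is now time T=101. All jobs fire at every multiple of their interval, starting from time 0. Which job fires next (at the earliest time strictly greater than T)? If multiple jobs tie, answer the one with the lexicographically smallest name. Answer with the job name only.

Answer: job_C

Derivation:
Op 1: register job_D */9 -> active={job_D:*/9}
Op 2: unregister job_D -> active={}
Op 3: register job_D */19 -> active={job_D:*/19}
Op 4: register job_F */2 -> active={job_D:*/19, job_F:*/2}
Op 5: register job_C */14 -> active={job_C:*/14, job_D:*/19, job_F:*/2}
Op 6: register job_C */12 -> active={job_C:*/12, job_D:*/19, job_F:*/2}
Op 7: register job_D */14 -> active={job_C:*/12, job_D:*/14, job_F:*/2}
Op 8: unregister job_F -> active={job_C:*/12, job_D:*/14}
  job_C: interval 12, next fire after T=101 is 108
  job_D: interval 14, next fire after T=101 is 112
Earliest = 108, winner (lex tiebreak) = job_C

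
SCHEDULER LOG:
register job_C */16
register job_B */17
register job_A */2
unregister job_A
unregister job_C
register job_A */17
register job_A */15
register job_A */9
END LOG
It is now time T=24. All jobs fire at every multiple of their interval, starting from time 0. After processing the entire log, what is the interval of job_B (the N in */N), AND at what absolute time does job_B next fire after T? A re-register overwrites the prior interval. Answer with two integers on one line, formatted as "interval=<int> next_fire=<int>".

Op 1: register job_C */16 -> active={job_C:*/16}
Op 2: register job_B */17 -> active={job_B:*/17, job_C:*/16}
Op 3: register job_A */2 -> active={job_A:*/2, job_B:*/17, job_C:*/16}
Op 4: unregister job_A -> active={job_B:*/17, job_C:*/16}
Op 5: unregister job_C -> active={job_B:*/17}
Op 6: register job_A */17 -> active={job_A:*/17, job_B:*/17}
Op 7: register job_A */15 -> active={job_A:*/15, job_B:*/17}
Op 8: register job_A */9 -> active={job_A:*/9, job_B:*/17}
Final interval of job_B = 17
Next fire of job_B after T=24: (24//17+1)*17 = 34

Answer: interval=17 next_fire=34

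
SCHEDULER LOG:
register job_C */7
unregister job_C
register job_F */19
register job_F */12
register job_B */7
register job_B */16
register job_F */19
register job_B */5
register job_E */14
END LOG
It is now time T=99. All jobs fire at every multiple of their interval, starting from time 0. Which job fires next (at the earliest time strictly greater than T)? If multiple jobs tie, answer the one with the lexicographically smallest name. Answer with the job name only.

Answer: job_B

Derivation:
Op 1: register job_C */7 -> active={job_C:*/7}
Op 2: unregister job_C -> active={}
Op 3: register job_F */19 -> active={job_F:*/19}
Op 4: register job_F */12 -> active={job_F:*/12}
Op 5: register job_B */7 -> active={job_B:*/7, job_F:*/12}
Op 6: register job_B */16 -> active={job_B:*/16, job_F:*/12}
Op 7: register job_F */19 -> active={job_B:*/16, job_F:*/19}
Op 8: register job_B */5 -> active={job_B:*/5, job_F:*/19}
Op 9: register job_E */14 -> active={job_B:*/5, job_E:*/14, job_F:*/19}
  job_B: interval 5, next fire after T=99 is 100
  job_E: interval 14, next fire after T=99 is 112
  job_F: interval 19, next fire after T=99 is 114
Earliest = 100, winner (lex tiebreak) = job_B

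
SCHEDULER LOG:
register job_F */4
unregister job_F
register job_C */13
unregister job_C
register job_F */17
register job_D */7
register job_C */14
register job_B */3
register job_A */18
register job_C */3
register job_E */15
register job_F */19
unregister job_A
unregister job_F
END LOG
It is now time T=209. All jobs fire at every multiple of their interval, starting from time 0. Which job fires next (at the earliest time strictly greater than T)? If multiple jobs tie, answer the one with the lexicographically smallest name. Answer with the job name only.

Op 1: register job_F */4 -> active={job_F:*/4}
Op 2: unregister job_F -> active={}
Op 3: register job_C */13 -> active={job_C:*/13}
Op 4: unregister job_C -> active={}
Op 5: register job_F */17 -> active={job_F:*/17}
Op 6: register job_D */7 -> active={job_D:*/7, job_F:*/17}
Op 7: register job_C */14 -> active={job_C:*/14, job_D:*/7, job_F:*/17}
Op 8: register job_B */3 -> active={job_B:*/3, job_C:*/14, job_D:*/7, job_F:*/17}
Op 9: register job_A */18 -> active={job_A:*/18, job_B:*/3, job_C:*/14, job_D:*/7, job_F:*/17}
Op 10: register job_C */3 -> active={job_A:*/18, job_B:*/3, job_C:*/3, job_D:*/7, job_F:*/17}
Op 11: register job_E */15 -> active={job_A:*/18, job_B:*/3, job_C:*/3, job_D:*/7, job_E:*/15, job_F:*/17}
Op 12: register job_F */19 -> active={job_A:*/18, job_B:*/3, job_C:*/3, job_D:*/7, job_E:*/15, job_F:*/19}
Op 13: unregister job_A -> active={job_B:*/3, job_C:*/3, job_D:*/7, job_E:*/15, job_F:*/19}
Op 14: unregister job_F -> active={job_B:*/3, job_C:*/3, job_D:*/7, job_E:*/15}
  job_B: interval 3, next fire after T=209 is 210
  job_C: interval 3, next fire after T=209 is 210
  job_D: interval 7, next fire after T=209 is 210
  job_E: interval 15, next fire after T=209 is 210
Earliest = 210, winner (lex tiebreak) = job_B

Answer: job_B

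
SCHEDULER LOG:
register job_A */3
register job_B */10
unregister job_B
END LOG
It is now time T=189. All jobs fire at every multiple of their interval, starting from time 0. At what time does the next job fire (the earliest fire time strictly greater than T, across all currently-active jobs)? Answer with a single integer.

Answer: 192

Derivation:
Op 1: register job_A */3 -> active={job_A:*/3}
Op 2: register job_B */10 -> active={job_A:*/3, job_B:*/10}
Op 3: unregister job_B -> active={job_A:*/3}
  job_A: interval 3, next fire after T=189 is 192
Earliest fire time = 192 (job job_A)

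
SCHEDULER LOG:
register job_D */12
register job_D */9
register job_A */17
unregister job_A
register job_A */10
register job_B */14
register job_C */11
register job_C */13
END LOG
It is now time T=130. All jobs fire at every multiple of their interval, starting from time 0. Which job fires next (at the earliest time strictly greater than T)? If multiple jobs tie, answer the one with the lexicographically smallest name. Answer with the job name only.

Answer: job_D

Derivation:
Op 1: register job_D */12 -> active={job_D:*/12}
Op 2: register job_D */9 -> active={job_D:*/9}
Op 3: register job_A */17 -> active={job_A:*/17, job_D:*/9}
Op 4: unregister job_A -> active={job_D:*/9}
Op 5: register job_A */10 -> active={job_A:*/10, job_D:*/9}
Op 6: register job_B */14 -> active={job_A:*/10, job_B:*/14, job_D:*/9}
Op 7: register job_C */11 -> active={job_A:*/10, job_B:*/14, job_C:*/11, job_D:*/9}
Op 8: register job_C */13 -> active={job_A:*/10, job_B:*/14, job_C:*/13, job_D:*/9}
  job_A: interval 10, next fire after T=130 is 140
  job_B: interval 14, next fire after T=130 is 140
  job_C: interval 13, next fire after T=130 is 143
  job_D: interval 9, next fire after T=130 is 135
Earliest = 135, winner (lex tiebreak) = job_D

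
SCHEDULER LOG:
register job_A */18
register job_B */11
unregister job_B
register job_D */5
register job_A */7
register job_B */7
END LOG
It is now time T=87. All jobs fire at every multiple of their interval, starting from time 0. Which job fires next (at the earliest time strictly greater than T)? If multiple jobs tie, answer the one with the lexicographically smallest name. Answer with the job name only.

Op 1: register job_A */18 -> active={job_A:*/18}
Op 2: register job_B */11 -> active={job_A:*/18, job_B:*/11}
Op 3: unregister job_B -> active={job_A:*/18}
Op 4: register job_D */5 -> active={job_A:*/18, job_D:*/5}
Op 5: register job_A */7 -> active={job_A:*/7, job_D:*/5}
Op 6: register job_B */7 -> active={job_A:*/7, job_B:*/7, job_D:*/5}
  job_A: interval 7, next fire after T=87 is 91
  job_B: interval 7, next fire after T=87 is 91
  job_D: interval 5, next fire after T=87 is 90
Earliest = 90, winner (lex tiebreak) = job_D

Answer: job_D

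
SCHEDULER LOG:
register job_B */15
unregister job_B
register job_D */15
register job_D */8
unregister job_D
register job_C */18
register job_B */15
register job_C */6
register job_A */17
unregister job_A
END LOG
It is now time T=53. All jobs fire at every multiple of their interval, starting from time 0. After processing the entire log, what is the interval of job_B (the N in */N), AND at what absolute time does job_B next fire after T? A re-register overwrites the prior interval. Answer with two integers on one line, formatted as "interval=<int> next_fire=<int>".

Answer: interval=15 next_fire=60

Derivation:
Op 1: register job_B */15 -> active={job_B:*/15}
Op 2: unregister job_B -> active={}
Op 3: register job_D */15 -> active={job_D:*/15}
Op 4: register job_D */8 -> active={job_D:*/8}
Op 5: unregister job_D -> active={}
Op 6: register job_C */18 -> active={job_C:*/18}
Op 7: register job_B */15 -> active={job_B:*/15, job_C:*/18}
Op 8: register job_C */6 -> active={job_B:*/15, job_C:*/6}
Op 9: register job_A */17 -> active={job_A:*/17, job_B:*/15, job_C:*/6}
Op 10: unregister job_A -> active={job_B:*/15, job_C:*/6}
Final interval of job_B = 15
Next fire of job_B after T=53: (53//15+1)*15 = 60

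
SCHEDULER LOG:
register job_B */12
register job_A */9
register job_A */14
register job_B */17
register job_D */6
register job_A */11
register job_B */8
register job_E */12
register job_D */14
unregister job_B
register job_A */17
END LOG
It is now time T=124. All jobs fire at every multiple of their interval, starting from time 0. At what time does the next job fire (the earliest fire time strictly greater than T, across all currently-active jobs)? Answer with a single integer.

Op 1: register job_B */12 -> active={job_B:*/12}
Op 2: register job_A */9 -> active={job_A:*/9, job_B:*/12}
Op 3: register job_A */14 -> active={job_A:*/14, job_B:*/12}
Op 4: register job_B */17 -> active={job_A:*/14, job_B:*/17}
Op 5: register job_D */6 -> active={job_A:*/14, job_B:*/17, job_D:*/6}
Op 6: register job_A */11 -> active={job_A:*/11, job_B:*/17, job_D:*/6}
Op 7: register job_B */8 -> active={job_A:*/11, job_B:*/8, job_D:*/6}
Op 8: register job_E */12 -> active={job_A:*/11, job_B:*/8, job_D:*/6, job_E:*/12}
Op 9: register job_D */14 -> active={job_A:*/11, job_B:*/8, job_D:*/14, job_E:*/12}
Op 10: unregister job_B -> active={job_A:*/11, job_D:*/14, job_E:*/12}
Op 11: register job_A */17 -> active={job_A:*/17, job_D:*/14, job_E:*/12}
  job_A: interval 17, next fire after T=124 is 136
  job_D: interval 14, next fire after T=124 is 126
  job_E: interval 12, next fire after T=124 is 132
Earliest fire time = 126 (job job_D)

Answer: 126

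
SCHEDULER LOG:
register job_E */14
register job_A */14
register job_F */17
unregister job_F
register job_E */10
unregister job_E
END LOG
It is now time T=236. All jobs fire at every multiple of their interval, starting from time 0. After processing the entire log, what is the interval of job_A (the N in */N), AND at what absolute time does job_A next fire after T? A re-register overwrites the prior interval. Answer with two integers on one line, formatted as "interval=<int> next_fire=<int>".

Answer: interval=14 next_fire=238

Derivation:
Op 1: register job_E */14 -> active={job_E:*/14}
Op 2: register job_A */14 -> active={job_A:*/14, job_E:*/14}
Op 3: register job_F */17 -> active={job_A:*/14, job_E:*/14, job_F:*/17}
Op 4: unregister job_F -> active={job_A:*/14, job_E:*/14}
Op 5: register job_E */10 -> active={job_A:*/14, job_E:*/10}
Op 6: unregister job_E -> active={job_A:*/14}
Final interval of job_A = 14
Next fire of job_A after T=236: (236//14+1)*14 = 238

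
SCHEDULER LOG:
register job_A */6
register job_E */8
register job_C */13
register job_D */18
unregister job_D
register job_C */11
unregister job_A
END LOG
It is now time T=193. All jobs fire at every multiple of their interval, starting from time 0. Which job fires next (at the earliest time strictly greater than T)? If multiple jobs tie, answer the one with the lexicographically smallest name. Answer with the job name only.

Op 1: register job_A */6 -> active={job_A:*/6}
Op 2: register job_E */8 -> active={job_A:*/6, job_E:*/8}
Op 3: register job_C */13 -> active={job_A:*/6, job_C:*/13, job_E:*/8}
Op 4: register job_D */18 -> active={job_A:*/6, job_C:*/13, job_D:*/18, job_E:*/8}
Op 5: unregister job_D -> active={job_A:*/6, job_C:*/13, job_E:*/8}
Op 6: register job_C */11 -> active={job_A:*/6, job_C:*/11, job_E:*/8}
Op 7: unregister job_A -> active={job_C:*/11, job_E:*/8}
  job_C: interval 11, next fire after T=193 is 198
  job_E: interval 8, next fire after T=193 is 200
Earliest = 198, winner (lex tiebreak) = job_C

Answer: job_C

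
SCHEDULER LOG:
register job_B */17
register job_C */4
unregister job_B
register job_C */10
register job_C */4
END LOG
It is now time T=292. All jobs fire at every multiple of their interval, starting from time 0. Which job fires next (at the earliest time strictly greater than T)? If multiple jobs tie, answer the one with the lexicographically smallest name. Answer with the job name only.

Answer: job_C

Derivation:
Op 1: register job_B */17 -> active={job_B:*/17}
Op 2: register job_C */4 -> active={job_B:*/17, job_C:*/4}
Op 3: unregister job_B -> active={job_C:*/4}
Op 4: register job_C */10 -> active={job_C:*/10}
Op 5: register job_C */4 -> active={job_C:*/4}
  job_C: interval 4, next fire after T=292 is 296
Earliest = 296, winner (lex tiebreak) = job_C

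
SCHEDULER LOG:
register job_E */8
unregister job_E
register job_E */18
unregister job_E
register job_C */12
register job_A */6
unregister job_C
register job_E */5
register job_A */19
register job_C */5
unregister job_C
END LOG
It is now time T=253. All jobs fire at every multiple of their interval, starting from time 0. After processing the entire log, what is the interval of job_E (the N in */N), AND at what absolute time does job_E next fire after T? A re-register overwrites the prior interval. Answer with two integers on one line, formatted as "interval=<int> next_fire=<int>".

Answer: interval=5 next_fire=255

Derivation:
Op 1: register job_E */8 -> active={job_E:*/8}
Op 2: unregister job_E -> active={}
Op 3: register job_E */18 -> active={job_E:*/18}
Op 4: unregister job_E -> active={}
Op 5: register job_C */12 -> active={job_C:*/12}
Op 6: register job_A */6 -> active={job_A:*/6, job_C:*/12}
Op 7: unregister job_C -> active={job_A:*/6}
Op 8: register job_E */5 -> active={job_A:*/6, job_E:*/5}
Op 9: register job_A */19 -> active={job_A:*/19, job_E:*/5}
Op 10: register job_C */5 -> active={job_A:*/19, job_C:*/5, job_E:*/5}
Op 11: unregister job_C -> active={job_A:*/19, job_E:*/5}
Final interval of job_E = 5
Next fire of job_E after T=253: (253//5+1)*5 = 255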